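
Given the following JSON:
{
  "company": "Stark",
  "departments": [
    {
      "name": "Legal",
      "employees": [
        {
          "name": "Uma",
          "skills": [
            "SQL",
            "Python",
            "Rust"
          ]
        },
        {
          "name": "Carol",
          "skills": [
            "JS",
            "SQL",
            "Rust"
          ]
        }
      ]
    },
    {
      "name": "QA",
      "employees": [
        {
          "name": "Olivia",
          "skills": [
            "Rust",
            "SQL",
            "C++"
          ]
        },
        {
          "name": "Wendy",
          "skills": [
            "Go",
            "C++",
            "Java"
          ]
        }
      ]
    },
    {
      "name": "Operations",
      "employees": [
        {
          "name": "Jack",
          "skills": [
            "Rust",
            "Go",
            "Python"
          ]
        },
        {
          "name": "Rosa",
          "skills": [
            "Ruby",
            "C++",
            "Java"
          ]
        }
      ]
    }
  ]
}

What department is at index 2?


Path: departments[2].name
Value: Operations

ANSWER: Operations


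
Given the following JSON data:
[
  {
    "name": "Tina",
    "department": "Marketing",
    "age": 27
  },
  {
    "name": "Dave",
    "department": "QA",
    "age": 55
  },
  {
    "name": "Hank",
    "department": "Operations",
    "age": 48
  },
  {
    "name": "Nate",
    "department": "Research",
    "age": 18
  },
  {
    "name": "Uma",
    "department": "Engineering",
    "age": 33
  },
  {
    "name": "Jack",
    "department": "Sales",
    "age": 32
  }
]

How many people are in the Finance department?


Scanning records for department = Finance
  No matches found
Count: 0

ANSWER: 0


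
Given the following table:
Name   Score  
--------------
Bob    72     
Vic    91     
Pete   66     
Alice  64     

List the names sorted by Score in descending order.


Sorting by Score (descending):
  Vic: 91
  Bob: 72
  Pete: 66
  Alice: 64


ANSWER: Vic, Bob, Pete, Alice


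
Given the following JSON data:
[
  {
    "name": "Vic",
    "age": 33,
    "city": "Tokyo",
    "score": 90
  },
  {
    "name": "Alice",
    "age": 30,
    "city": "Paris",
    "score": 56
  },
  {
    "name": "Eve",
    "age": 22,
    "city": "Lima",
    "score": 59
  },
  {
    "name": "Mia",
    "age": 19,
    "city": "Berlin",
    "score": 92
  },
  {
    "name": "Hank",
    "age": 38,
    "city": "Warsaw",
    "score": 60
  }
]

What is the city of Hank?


Looking up record where name = Hank
Record index: 4
Field 'city' = Warsaw

ANSWER: Warsaw


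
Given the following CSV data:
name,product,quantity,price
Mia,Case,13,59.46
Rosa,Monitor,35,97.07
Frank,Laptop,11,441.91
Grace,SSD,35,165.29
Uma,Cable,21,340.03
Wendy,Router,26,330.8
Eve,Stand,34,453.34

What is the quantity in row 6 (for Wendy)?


Row 6: Wendy
Column 'quantity' = 26

ANSWER: 26


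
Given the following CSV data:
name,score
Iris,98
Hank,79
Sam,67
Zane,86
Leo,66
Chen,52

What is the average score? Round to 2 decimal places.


Scores: 98, 79, 67, 86, 66, 52
Sum = 448
Count = 6
Average = 448 / 6 = 74.67

ANSWER: 74.67


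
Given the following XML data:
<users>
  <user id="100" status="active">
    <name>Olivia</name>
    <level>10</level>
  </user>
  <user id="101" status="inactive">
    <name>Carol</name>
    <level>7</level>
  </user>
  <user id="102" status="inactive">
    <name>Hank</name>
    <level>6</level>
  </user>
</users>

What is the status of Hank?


Finding user with name = Hank
user id="102" status="inactive"

ANSWER: inactive


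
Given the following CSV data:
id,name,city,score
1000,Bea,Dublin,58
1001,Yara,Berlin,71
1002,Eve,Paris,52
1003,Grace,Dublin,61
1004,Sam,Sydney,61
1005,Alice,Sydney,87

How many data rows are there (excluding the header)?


Counting rows (excluding header):
Header: id,name,city,score
Data rows: 6

ANSWER: 6


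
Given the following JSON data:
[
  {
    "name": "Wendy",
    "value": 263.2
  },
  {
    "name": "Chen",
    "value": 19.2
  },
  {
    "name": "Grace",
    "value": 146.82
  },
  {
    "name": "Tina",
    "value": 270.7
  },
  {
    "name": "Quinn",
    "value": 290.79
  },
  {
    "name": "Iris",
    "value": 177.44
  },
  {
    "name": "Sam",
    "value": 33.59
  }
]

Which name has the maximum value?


Comparing values:
  Wendy: 263.2
  Chen: 19.2
  Grace: 146.82
  Tina: 270.7
  Quinn: 290.79
  Iris: 177.44
  Sam: 33.59
Maximum: Quinn (290.79)

ANSWER: Quinn


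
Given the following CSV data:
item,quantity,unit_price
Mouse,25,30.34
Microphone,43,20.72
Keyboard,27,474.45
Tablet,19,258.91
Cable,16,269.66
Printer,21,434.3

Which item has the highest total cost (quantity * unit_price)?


Computing row totals:
  Mouse: 758.5
  Microphone: 890.96
  Keyboard: 12810.15
  Tablet: 4919.29
  Cable: 4314.56
  Printer: 9120.3
Maximum: Keyboard (12810.15)

ANSWER: Keyboard


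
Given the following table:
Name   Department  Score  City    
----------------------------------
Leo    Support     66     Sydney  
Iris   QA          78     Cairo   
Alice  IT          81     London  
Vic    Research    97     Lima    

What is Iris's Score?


Row 2: Iris
Score = 78

ANSWER: 78


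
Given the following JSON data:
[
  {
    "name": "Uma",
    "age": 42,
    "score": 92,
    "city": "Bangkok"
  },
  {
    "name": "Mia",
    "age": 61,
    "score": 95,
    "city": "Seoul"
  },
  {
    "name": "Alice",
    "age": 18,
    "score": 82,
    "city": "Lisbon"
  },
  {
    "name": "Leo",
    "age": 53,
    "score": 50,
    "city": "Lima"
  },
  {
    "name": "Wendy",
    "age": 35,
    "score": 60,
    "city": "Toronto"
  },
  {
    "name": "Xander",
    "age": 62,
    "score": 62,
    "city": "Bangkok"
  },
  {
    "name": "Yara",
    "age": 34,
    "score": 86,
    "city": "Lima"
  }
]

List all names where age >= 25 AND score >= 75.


Checking both conditions:
  Uma (age=42, score=92) -> YES
  Mia (age=61, score=95) -> YES
  Alice (age=18, score=82) -> no
  Leo (age=53, score=50) -> no
  Wendy (age=35, score=60) -> no
  Xander (age=62, score=62) -> no
  Yara (age=34, score=86) -> YES


ANSWER: Uma, Mia, Yara


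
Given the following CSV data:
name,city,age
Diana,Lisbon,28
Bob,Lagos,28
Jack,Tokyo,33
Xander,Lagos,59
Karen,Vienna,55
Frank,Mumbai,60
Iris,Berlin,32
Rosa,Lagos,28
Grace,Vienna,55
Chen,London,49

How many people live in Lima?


Scanning city column for 'Lima':
Total matches: 0

ANSWER: 0


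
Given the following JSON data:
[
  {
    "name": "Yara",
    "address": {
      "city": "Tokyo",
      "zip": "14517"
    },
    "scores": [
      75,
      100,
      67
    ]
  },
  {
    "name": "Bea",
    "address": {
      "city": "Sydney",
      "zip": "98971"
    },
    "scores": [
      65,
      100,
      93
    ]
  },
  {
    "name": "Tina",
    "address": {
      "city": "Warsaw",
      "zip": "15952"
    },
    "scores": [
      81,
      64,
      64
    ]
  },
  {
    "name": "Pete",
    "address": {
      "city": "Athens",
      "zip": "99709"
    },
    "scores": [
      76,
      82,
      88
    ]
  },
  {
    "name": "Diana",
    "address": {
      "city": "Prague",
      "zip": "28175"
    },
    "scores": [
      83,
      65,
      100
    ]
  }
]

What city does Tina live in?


Path: records[2].address.city
Value: Warsaw

ANSWER: Warsaw


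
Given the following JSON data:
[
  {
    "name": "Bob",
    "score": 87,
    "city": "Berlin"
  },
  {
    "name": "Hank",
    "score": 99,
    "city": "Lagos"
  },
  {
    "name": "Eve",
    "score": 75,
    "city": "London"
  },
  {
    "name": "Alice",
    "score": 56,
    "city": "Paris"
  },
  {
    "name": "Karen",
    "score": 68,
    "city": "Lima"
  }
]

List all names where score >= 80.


Filtering records where score >= 80:
  Bob (score=87) -> YES
  Hank (score=99) -> YES
  Eve (score=75) -> no
  Alice (score=56) -> no
  Karen (score=68) -> no


ANSWER: Bob, Hank


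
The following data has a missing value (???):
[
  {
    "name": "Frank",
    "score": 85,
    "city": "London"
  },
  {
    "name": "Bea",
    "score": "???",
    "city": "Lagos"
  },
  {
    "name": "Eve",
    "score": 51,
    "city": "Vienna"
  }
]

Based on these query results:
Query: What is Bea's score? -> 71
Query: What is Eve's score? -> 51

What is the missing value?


The missing value is Bea's score
From query: Bea's score = 71

ANSWER: 71


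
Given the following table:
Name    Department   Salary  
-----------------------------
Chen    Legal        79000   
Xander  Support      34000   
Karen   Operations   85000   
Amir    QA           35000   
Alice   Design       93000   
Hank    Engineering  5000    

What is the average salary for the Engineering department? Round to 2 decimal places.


Engineering department members:
  Hank: 5000
Sum = 5000
Count = 1
Average = 5000 / 1 = 5000.00

ANSWER: 5000.00


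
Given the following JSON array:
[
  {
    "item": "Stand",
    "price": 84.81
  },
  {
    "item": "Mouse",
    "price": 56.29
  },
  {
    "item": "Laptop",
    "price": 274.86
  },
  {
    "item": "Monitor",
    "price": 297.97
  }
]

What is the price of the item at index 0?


Array index 0 -> Stand
price = 84.81

ANSWER: 84.81


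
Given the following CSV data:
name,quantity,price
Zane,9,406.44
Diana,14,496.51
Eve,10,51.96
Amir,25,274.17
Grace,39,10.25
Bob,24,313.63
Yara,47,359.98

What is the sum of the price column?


Values in 'price' column:
  Row 1: 406.44
  Row 2: 496.51
  Row 3: 51.96
  Row 4: 274.17
  Row 5: 10.25
  Row 6: 313.63
  Row 7: 359.98
Sum = 406.44 + 496.51 + 51.96 + 274.17 + 10.25 + 313.63 + 359.98 = 1912.94

ANSWER: 1912.94


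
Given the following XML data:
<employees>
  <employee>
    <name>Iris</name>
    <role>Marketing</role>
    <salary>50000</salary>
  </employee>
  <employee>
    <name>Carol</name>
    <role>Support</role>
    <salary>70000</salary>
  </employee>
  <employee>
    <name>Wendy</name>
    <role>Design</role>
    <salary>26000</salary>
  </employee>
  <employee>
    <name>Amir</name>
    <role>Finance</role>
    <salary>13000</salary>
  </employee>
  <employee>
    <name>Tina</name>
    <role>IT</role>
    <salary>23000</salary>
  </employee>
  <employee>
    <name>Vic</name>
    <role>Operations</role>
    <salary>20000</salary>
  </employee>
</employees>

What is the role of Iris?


Searching for <employee> with <name>Iris</name>
Found at position 1
<role>Marketing</role>

ANSWER: Marketing


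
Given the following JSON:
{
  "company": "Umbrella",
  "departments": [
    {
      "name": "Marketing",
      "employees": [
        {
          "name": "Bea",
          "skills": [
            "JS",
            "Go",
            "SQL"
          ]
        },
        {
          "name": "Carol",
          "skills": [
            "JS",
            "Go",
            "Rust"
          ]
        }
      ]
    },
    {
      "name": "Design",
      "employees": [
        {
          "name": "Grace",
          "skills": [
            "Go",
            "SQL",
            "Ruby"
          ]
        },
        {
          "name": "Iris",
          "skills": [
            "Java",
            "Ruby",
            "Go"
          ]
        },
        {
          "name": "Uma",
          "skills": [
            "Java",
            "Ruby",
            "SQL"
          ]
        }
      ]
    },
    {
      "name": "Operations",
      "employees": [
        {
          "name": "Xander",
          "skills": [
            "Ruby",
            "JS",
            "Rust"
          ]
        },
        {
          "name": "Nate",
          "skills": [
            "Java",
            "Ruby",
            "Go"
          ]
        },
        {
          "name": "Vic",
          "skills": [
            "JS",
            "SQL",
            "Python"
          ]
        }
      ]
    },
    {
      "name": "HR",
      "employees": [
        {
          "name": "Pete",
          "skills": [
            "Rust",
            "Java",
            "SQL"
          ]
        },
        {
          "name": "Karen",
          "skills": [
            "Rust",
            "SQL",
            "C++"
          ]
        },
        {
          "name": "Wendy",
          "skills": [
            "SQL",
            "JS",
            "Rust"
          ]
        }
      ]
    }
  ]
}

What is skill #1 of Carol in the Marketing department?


Path: departments[0].employees[1].skills[0]
Value: JS

ANSWER: JS


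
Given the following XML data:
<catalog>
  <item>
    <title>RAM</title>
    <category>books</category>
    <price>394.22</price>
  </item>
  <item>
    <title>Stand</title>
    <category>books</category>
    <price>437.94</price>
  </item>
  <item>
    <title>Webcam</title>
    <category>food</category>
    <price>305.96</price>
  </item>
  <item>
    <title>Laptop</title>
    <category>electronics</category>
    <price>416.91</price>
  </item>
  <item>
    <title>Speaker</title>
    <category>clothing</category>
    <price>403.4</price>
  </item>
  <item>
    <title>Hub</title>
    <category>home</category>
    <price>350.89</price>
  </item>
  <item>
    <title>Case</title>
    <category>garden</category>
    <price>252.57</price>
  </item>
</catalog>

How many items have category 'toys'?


Scanning <item> elements for <category>toys</category>:
Count: 0

ANSWER: 0


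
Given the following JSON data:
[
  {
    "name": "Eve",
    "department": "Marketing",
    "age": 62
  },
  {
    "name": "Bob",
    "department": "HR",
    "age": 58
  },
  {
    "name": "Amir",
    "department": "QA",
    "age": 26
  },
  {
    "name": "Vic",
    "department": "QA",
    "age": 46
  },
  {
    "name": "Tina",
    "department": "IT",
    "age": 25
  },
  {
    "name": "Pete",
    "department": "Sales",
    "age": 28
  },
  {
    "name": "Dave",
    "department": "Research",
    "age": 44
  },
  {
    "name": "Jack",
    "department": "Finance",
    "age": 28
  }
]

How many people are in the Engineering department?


Scanning records for department = Engineering
  No matches found
Count: 0

ANSWER: 0


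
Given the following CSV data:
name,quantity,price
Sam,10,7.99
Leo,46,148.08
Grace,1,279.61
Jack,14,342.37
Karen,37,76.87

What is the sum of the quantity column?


Values in 'quantity' column:
  Row 1: 10
  Row 2: 46
  Row 3: 1
  Row 4: 14
  Row 5: 37
Sum = 10 + 46 + 1 + 14 + 37 = 108

ANSWER: 108


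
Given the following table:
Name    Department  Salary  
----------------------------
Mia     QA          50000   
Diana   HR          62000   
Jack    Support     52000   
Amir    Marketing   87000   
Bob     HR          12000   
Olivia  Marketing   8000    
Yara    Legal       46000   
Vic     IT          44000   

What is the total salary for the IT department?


IT department members:
  Vic: 44000
Total = 44000 = 44000

ANSWER: 44000


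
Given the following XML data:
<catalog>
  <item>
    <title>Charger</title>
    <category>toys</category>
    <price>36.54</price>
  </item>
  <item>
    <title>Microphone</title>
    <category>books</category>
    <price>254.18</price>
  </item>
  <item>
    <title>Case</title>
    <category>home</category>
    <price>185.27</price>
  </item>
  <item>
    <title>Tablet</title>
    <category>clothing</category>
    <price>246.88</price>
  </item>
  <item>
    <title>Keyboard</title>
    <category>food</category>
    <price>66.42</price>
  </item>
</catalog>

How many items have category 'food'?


Scanning <item> elements for <category>food</category>:
  Item 5: Keyboard -> MATCH
Count: 1

ANSWER: 1


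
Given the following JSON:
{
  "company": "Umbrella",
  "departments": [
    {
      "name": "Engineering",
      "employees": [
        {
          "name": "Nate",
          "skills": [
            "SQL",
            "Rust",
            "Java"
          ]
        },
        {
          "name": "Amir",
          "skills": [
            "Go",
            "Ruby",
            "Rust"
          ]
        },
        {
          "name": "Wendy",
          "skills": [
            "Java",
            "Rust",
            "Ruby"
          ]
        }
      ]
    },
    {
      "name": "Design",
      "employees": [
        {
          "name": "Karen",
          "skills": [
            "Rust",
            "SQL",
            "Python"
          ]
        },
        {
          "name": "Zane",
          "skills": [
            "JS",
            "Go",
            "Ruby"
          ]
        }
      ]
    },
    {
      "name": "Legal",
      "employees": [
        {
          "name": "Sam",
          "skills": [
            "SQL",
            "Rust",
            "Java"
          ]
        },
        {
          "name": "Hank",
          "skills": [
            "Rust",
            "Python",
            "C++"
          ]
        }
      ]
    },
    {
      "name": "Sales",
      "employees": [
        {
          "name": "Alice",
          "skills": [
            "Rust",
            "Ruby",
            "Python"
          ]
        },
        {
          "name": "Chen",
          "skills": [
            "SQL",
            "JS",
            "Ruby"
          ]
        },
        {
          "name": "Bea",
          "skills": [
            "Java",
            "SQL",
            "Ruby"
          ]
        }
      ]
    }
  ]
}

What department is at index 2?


Path: departments[2].name
Value: Legal

ANSWER: Legal


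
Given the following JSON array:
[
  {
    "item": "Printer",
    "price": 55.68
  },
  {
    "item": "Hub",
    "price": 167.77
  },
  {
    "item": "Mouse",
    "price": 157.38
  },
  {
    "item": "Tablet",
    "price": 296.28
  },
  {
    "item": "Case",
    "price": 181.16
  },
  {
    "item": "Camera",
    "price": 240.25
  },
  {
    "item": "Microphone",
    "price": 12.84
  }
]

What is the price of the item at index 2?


Array index 2 -> Mouse
price = 157.38

ANSWER: 157.38


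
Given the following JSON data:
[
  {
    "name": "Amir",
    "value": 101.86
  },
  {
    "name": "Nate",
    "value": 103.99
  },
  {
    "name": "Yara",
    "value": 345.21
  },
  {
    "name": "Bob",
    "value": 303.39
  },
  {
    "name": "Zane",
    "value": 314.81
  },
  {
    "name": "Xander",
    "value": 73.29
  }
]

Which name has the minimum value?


Comparing values:
  Amir: 101.86
  Nate: 103.99
  Yara: 345.21
  Bob: 303.39
  Zane: 314.81
  Xander: 73.29
Minimum: Xander (73.29)

ANSWER: Xander


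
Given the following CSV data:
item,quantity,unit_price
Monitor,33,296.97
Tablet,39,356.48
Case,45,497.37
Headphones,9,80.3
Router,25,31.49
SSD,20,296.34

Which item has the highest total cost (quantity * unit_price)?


Computing row totals:
  Monitor: 9800.01
  Tablet: 13902.72
  Case: 22381.65
  Headphones: 722.7
  Router: 787.25
  SSD: 5926.8
Maximum: Case (22381.65)

ANSWER: Case


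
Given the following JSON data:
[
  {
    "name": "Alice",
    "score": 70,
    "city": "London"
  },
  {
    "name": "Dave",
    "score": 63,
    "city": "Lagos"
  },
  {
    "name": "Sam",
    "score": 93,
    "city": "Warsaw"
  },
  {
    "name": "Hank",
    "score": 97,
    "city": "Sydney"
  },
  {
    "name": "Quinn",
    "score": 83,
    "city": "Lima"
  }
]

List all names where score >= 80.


Filtering records where score >= 80:
  Alice (score=70) -> no
  Dave (score=63) -> no
  Sam (score=93) -> YES
  Hank (score=97) -> YES
  Quinn (score=83) -> YES


ANSWER: Sam, Hank, Quinn


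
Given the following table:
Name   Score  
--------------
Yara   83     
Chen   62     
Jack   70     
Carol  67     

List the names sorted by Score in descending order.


Sorting by Score (descending):
  Yara: 83
  Jack: 70
  Carol: 67
  Chen: 62


ANSWER: Yara, Jack, Carol, Chen


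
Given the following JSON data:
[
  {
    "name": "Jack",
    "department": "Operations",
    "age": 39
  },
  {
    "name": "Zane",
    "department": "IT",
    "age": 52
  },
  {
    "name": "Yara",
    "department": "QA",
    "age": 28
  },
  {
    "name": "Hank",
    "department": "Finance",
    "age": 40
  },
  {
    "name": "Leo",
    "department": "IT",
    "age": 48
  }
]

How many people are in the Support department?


Scanning records for department = Support
  No matches found
Count: 0

ANSWER: 0


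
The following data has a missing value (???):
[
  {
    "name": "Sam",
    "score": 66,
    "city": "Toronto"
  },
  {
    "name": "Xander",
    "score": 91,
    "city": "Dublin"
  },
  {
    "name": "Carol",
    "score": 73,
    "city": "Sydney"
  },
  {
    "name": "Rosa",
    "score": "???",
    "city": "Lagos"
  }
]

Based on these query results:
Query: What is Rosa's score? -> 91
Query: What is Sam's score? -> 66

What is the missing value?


The missing value is Rosa's score
From query: Rosa's score = 91

ANSWER: 91


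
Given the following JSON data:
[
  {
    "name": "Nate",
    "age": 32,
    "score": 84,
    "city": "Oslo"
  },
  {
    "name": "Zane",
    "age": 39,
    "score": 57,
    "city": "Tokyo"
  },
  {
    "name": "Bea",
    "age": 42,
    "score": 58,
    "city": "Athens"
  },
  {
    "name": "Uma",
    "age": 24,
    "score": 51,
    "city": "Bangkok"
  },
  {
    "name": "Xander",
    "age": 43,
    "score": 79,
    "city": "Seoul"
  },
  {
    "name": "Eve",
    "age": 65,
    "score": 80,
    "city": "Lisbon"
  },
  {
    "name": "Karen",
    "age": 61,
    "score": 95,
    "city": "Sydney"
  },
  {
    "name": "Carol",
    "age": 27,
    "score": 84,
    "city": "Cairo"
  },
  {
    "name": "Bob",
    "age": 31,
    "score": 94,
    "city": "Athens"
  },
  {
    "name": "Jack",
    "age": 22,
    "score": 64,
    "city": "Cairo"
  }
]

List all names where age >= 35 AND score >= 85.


Checking both conditions:
  Nate (age=32, score=84) -> no
  Zane (age=39, score=57) -> no
  Bea (age=42, score=58) -> no
  Uma (age=24, score=51) -> no
  Xander (age=43, score=79) -> no
  Eve (age=65, score=80) -> no
  Karen (age=61, score=95) -> YES
  Carol (age=27, score=84) -> no
  Bob (age=31, score=94) -> no
  Jack (age=22, score=64) -> no


ANSWER: Karen


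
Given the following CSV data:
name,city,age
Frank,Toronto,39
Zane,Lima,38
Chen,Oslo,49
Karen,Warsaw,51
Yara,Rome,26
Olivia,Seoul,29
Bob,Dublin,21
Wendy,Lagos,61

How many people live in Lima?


Scanning city column for 'Lima':
  Row 2: Zane -> MATCH
Total matches: 1

ANSWER: 1


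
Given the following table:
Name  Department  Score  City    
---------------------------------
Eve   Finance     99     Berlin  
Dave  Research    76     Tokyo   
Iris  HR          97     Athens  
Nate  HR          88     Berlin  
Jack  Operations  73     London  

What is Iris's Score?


Row 3: Iris
Score = 97

ANSWER: 97


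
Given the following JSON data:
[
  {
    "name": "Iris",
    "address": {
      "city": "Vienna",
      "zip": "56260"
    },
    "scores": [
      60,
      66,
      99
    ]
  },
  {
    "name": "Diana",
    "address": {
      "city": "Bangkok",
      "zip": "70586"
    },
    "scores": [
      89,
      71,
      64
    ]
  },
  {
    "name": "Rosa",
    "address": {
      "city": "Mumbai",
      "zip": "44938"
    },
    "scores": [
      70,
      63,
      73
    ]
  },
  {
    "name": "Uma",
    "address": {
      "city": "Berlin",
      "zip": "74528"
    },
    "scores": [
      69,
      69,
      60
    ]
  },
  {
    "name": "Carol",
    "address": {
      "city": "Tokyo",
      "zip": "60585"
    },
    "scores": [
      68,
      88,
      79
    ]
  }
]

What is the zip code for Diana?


Path: records[1].address.zip
Value: 70586

ANSWER: 70586


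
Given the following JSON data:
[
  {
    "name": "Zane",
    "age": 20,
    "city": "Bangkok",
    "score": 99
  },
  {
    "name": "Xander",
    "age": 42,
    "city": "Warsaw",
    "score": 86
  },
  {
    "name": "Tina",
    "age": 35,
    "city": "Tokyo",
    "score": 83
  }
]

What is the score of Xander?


Looking up record where name = Xander
Record index: 1
Field 'score' = 86

ANSWER: 86


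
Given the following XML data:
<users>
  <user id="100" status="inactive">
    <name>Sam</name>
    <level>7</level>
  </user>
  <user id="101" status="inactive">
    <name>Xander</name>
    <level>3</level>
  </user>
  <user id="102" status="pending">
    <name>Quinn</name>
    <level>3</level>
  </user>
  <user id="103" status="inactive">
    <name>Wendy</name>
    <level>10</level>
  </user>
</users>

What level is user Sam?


Finding user: Sam
<level>7</level>

ANSWER: 7


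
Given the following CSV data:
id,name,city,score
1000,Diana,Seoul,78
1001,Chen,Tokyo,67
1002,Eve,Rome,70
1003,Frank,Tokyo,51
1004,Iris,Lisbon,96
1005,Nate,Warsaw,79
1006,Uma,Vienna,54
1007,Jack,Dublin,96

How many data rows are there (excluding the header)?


Counting rows (excluding header):
Header: id,name,city,score
Data rows: 8

ANSWER: 8


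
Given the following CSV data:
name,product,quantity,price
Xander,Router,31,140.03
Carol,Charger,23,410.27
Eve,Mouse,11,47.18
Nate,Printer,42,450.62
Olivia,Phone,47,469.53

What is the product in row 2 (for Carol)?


Row 2: Carol
Column 'product' = Charger

ANSWER: Charger


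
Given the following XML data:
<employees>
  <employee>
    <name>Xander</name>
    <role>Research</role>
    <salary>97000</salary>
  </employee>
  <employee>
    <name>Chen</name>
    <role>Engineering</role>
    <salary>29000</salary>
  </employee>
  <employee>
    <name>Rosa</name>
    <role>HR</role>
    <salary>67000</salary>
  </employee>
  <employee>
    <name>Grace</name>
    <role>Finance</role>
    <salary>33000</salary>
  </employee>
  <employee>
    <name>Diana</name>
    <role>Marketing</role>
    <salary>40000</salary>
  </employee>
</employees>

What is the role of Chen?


Searching for <employee> with <name>Chen</name>
Found at position 2
<role>Engineering</role>

ANSWER: Engineering


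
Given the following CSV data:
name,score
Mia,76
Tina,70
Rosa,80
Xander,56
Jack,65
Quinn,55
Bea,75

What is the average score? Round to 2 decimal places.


Scores: 76, 70, 80, 56, 65, 55, 75
Sum = 477
Count = 7
Average = 477 / 7 = 68.14

ANSWER: 68.14


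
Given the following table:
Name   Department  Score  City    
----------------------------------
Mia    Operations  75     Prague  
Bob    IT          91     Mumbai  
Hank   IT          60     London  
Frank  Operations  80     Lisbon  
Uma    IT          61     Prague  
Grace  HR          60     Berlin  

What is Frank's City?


Row 4: Frank
City = Lisbon

ANSWER: Lisbon


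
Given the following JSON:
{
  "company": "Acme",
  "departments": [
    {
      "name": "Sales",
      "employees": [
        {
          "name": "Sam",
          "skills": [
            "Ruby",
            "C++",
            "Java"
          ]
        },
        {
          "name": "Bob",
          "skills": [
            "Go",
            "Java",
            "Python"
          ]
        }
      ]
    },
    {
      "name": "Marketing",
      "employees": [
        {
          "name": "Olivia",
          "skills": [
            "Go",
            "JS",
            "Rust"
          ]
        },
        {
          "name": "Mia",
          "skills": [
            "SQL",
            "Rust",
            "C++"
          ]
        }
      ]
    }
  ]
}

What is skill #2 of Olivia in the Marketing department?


Path: departments[1].employees[0].skills[1]
Value: JS

ANSWER: JS


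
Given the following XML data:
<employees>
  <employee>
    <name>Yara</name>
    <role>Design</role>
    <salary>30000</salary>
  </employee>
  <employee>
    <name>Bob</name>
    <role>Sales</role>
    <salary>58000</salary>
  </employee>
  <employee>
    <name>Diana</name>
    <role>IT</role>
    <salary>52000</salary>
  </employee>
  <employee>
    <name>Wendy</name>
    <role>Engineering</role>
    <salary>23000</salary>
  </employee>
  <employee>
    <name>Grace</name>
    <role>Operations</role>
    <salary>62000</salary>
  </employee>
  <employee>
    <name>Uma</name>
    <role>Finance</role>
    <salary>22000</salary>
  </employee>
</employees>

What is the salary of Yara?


Searching for <employee> with <name>Yara</name>
Found at position 1
<salary>30000</salary>

ANSWER: 30000


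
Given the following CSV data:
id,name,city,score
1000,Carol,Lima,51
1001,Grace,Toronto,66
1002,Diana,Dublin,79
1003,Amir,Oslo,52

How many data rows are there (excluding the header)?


Counting rows (excluding header):
Header: id,name,city,score
Data rows: 4

ANSWER: 4


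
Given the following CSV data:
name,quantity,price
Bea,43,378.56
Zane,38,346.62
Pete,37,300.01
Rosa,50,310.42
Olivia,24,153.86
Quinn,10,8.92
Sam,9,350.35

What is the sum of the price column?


Values in 'price' column:
  Row 1: 378.56
  Row 2: 346.62
  Row 3: 300.01
  Row 4: 310.42
  Row 5: 153.86
  Row 6: 8.92
  Row 7: 350.35
Sum = 378.56 + 346.62 + 300.01 + 310.42 + 153.86 + 8.92 + 350.35 = 1848.74

ANSWER: 1848.74


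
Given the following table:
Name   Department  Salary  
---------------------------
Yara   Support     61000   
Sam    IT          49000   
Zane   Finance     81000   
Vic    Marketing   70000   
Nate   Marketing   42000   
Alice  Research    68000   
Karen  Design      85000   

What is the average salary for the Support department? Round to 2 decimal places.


Support department members:
  Yara: 61000
Sum = 61000
Count = 1
Average = 61000 / 1 = 61000.00

ANSWER: 61000.00


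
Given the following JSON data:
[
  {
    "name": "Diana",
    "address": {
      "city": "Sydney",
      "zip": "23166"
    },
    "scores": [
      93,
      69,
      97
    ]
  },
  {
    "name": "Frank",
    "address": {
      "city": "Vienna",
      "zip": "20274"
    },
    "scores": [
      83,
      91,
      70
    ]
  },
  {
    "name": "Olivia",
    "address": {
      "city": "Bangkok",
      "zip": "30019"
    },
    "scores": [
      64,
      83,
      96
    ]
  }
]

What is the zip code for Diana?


Path: records[0].address.zip
Value: 23166

ANSWER: 23166


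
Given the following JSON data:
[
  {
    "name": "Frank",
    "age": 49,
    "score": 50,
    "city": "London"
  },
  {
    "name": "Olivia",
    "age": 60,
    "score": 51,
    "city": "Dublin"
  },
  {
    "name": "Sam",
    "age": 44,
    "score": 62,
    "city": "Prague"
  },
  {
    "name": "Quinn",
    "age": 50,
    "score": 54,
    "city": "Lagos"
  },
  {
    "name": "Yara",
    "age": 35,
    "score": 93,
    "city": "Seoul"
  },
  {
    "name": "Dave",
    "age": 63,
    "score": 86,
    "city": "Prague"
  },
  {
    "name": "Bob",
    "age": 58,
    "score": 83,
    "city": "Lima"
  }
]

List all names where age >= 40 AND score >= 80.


Checking both conditions:
  Frank (age=49, score=50) -> no
  Olivia (age=60, score=51) -> no
  Sam (age=44, score=62) -> no
  Quinn (age=50, score=54) -> no
  Yara (age=35, score=93) -> no
  Dave (age=63, score=86) -> YES
  Bob (age=58, score=83) -> YES


ANSWER: Dave, Bob


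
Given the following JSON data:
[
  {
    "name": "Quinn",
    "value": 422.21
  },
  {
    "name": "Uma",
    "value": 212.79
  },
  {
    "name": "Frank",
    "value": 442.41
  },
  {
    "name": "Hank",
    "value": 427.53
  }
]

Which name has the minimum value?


Comparing values:
  Quinn: 422.21
  Uma: 212.79
  Frank: 442.41
  Hank: 427.53
Minimum: Uma (212.79)

ANSWER: Uma


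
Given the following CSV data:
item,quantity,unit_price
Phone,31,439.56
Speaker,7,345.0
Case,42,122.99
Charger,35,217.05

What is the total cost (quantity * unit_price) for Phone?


Row: Phone
quantity = 31
unit_price = 439.56
total = 31 * 439.56 = 13626.36

ANSWER: 13626.36


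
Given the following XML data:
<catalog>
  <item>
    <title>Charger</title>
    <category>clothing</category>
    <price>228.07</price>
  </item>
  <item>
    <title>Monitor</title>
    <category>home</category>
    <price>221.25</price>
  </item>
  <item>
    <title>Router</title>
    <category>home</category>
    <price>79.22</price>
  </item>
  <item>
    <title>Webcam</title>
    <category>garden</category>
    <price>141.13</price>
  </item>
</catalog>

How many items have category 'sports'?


Scanning <item> elements for <category>sports</category>:
Count: 0

ANSWER: 0


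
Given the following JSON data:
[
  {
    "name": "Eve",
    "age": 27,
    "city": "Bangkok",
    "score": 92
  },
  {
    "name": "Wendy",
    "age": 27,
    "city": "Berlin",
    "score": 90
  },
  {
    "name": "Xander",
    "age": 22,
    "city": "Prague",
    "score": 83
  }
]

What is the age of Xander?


Looking up record where name = Xander
Record index: 2
Field 'age' = 22

ANSWER: 22


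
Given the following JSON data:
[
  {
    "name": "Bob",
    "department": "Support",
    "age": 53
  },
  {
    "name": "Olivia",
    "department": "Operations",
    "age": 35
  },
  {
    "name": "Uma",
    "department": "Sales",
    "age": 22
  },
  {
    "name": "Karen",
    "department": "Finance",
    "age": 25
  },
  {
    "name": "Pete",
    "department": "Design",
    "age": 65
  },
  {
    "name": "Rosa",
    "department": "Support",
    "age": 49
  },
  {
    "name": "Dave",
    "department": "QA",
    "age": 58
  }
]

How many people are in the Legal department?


Scanning records for department = Legal
  No matches found
Count: 0

ANSWER: 0


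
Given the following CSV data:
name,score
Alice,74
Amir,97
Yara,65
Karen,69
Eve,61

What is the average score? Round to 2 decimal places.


Scores: 74, 97, 65, 69, 61
Sum = 366
Count = 5
Average = 366 / 5 = 73.20

ANSWER: 73.20


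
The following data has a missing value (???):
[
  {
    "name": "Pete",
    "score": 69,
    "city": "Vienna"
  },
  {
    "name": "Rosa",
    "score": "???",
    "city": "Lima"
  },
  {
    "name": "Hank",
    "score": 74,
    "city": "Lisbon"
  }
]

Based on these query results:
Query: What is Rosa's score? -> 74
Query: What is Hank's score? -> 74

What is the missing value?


The missing value is Rosa's score
From query: Rosa's score = 74

ANSWER: 74


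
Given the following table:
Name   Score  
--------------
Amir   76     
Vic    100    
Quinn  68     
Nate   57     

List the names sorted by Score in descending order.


Sorting by Score (descending):
  Vic: 100
  Amir: 76
  Quinn: 68
  Nate: 57


ANSWER: Vic, Amir, Quinn, Nate


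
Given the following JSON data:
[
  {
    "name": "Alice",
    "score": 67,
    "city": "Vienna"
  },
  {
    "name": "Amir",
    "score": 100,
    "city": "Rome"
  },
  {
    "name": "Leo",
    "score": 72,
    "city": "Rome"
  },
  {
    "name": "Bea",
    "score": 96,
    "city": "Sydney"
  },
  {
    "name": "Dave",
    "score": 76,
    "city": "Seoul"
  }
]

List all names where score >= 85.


Filtering records where score >= 85:
  Alice (score=67) -> no
  Amir (score=100) -> YES
  Leo (score=72) -> no
  Bea (score=96) -> YES
  Dave (score=76) -> no


ANSWER: Amir, Bea


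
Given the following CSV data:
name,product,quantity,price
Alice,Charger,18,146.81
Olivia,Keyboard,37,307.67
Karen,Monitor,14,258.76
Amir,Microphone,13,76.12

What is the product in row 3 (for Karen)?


Row 3: Karen
Column 'product' = Monitor

ANSWER: Monitor


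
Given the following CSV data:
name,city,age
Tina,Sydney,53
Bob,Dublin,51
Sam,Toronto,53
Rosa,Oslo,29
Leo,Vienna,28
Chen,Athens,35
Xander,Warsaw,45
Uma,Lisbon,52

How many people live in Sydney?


Scanning city column for 'Sydney':
  Row 1: Tina -> MATCH
Total matches: 1

ANSWER: 1


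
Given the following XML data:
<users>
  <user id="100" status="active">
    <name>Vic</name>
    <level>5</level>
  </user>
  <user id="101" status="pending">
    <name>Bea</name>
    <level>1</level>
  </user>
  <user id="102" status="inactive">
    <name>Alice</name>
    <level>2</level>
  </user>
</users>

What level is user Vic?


Finding user: Vic
<level>5</level>

ANSWER: 5


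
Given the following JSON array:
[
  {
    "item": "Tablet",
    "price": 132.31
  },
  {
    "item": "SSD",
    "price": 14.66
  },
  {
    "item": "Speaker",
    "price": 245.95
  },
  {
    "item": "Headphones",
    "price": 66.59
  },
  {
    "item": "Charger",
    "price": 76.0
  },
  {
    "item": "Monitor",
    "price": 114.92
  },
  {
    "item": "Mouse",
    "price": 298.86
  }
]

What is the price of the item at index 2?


Array index 2 -> Speaker
price = 245.95

ANSWER: 245.95


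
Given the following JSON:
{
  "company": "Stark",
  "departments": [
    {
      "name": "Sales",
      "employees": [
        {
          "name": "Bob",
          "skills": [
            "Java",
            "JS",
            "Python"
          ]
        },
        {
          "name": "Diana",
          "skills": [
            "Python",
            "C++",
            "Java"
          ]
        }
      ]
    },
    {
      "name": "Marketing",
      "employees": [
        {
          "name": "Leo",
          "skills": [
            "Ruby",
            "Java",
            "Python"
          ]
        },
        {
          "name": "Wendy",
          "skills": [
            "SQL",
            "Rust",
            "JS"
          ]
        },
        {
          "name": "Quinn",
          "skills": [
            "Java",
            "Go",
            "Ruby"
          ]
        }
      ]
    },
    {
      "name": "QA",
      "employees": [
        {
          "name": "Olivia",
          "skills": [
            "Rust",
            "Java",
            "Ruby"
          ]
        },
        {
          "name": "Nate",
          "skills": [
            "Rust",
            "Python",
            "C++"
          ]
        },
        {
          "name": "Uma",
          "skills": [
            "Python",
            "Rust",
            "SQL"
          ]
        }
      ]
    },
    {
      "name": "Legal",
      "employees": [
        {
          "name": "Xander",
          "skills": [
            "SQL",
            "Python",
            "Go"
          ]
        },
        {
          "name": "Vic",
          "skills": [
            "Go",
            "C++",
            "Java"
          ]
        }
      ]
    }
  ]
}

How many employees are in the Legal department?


Path: departments[3].employees
Count: 2

ANSWER: 2


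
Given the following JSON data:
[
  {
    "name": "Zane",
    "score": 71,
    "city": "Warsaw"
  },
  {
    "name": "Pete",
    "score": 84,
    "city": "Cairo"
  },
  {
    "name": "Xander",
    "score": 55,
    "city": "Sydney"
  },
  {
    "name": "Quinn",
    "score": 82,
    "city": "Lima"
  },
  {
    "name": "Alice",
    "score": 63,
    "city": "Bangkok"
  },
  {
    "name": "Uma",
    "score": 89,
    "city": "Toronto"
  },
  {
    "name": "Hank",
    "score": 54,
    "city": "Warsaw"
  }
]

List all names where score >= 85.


Filtering records where score >= 85:
  Zane (score=71) -> no
  Pete (score=84) -> no
  Xander (score=55) -> no
  Quinn (score=82) -> no
  Alice (score=63) -> no
  Uma (score=89) -> YES
  Hank (score=54) -> no


ANSWER: Uma


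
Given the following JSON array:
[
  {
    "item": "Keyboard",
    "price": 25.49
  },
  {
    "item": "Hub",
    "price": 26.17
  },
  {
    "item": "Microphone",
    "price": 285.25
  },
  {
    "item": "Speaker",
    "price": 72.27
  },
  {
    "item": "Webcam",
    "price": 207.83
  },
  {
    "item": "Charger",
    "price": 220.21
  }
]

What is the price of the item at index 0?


Array index 0 -> Keyboard
price = 25.49

ANSWER: 25.49


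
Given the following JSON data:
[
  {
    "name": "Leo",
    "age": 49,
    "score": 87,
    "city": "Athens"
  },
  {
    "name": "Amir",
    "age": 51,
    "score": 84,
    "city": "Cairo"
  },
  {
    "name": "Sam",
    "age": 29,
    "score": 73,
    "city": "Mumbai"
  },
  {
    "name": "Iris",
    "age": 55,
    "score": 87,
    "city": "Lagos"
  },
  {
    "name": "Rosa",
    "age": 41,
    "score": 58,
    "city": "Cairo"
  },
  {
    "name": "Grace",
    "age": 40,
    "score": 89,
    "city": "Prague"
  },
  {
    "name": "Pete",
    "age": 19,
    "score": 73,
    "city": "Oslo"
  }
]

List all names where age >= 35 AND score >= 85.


Checking both conditions:
  Leo (age=49, score=87) -> YES
  Amir (age=51, score=84) -> no
  Sam (age=29, score=73) -> no
  Iris (age=55, score=87) -> YES
  Rosa (age=41, score=58) -> no
  Grace (age=40, score=89) -> YES
  Pete (age=19, score=73) -> no


ANSWER: Leo, Iris, Grace


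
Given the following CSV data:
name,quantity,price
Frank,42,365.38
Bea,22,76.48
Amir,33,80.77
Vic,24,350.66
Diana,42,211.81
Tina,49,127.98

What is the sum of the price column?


Values in 'price' column:
  Row 1: 365.38
  Row 2: 76.48
  Row 3: 80.77
  Row 4: 350.66
  Row 5: 211.81
  Row 6: 127.98
Sum = 365.38 + 76.48 + 80.77 + 350.66 + 211.81 + 127.98 = 1213.08

ANSWER: 1213.08
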